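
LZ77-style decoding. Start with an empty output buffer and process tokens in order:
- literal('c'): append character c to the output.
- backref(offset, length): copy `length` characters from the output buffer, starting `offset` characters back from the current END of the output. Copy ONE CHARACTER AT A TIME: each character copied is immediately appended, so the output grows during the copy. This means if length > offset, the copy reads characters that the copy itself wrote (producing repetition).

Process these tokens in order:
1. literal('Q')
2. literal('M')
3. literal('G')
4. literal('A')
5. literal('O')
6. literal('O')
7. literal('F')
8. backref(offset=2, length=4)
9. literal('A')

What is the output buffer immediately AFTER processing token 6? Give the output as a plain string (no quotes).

Token 1: literal('Q'). Output: "Q"
Token 2: literal('M'). Output: "QM"
Token 3: literal('G'). Output: "QMG"
Token 4: literal('A'). Output: "QMGA"
Token 5: literal('O'). Output: "QMGAO"
Token 6: literal('O'). Output: "QMGAOO"

Answer: QMGAOO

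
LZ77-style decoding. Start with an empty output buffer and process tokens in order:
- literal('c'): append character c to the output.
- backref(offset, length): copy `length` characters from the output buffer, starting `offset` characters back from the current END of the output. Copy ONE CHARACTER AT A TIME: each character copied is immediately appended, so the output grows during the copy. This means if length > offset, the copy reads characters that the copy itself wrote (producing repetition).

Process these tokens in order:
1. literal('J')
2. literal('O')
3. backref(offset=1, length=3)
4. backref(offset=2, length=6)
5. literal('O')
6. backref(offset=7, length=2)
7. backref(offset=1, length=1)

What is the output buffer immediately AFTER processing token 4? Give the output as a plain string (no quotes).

Answer: JOOOOOOOOOO

Derivation:
Token 1: literal('J'). Output: "J"
Token 2: literal('O'). Output: "JO"
Token 3: backref(off=1, len=3) (overlapping!). Copied 'OOO' from pos 1. Output: "JOOOO"
Token 4: backref(off=2, len=6) (overlapping!). Copied 'OOOOOO' from pos 3. Output: "JOOOOOOOOOO"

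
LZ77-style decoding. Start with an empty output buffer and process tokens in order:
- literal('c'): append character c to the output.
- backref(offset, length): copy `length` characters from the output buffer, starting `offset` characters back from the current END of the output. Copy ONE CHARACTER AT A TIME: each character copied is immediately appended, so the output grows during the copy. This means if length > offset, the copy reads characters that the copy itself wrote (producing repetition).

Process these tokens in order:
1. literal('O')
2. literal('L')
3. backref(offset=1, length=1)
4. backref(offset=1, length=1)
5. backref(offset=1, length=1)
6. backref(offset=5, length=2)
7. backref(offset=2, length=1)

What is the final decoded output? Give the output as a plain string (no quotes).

Token 1: literal('O'). Output: "O"
Token 2: literal('L'). Output: "OL"
Token 3: backref(off=1, len=1). Copied 'L' from pos 1. Output: "OLL"
Token 4: backref(off=1, len=1). Copied 'L' from pos 2. Output: "OLLL"
Token 5: backref(off=1, len=1). Copied 'L' from pos 3. Output: "OLLLL"
Token 6: backref(off=5, len=2). Copied 'OL' from pos 0. Output: "OLLLLOL"
Token 7: backref(off=2, len=1). Copied 'O' from pos 5. Output: "OLLLLOLO"

Answer: OLLLLOLO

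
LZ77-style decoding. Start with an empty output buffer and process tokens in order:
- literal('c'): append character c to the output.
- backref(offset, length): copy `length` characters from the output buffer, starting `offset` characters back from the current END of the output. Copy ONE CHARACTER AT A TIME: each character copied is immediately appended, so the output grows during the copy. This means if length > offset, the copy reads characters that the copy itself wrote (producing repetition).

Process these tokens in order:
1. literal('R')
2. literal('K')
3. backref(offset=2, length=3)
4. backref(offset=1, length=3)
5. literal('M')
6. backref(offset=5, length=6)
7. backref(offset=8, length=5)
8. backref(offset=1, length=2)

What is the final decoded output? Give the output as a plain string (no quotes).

Token 1: literal('R'). Output: "R"
Token 2: literal('K'). Output: "RK"
Token 3: backref(off=2, len=3) (overlapping!). Copied 'RKR' from pos 0. Output: "RKRKR"
Token 4: backref(off=1, len=3) (overlapping!). Copied 'RRR' from pos 4. Output: "RKRKRRRR"
Token 5: literal('M'). Output: "RKRKRRRRM"
Token 6: backref(off=5, len=6) (overlapping!). Copied 'RRRRMR' from pos 4. Output: "RKRKRRRRMRRRRMR"
Token 7: backref(off=8, len=5). Copied 'RMRRR' from pos 7. Output: "RKRKRRRRMRRRRMRRMRRR"
Token 8: backref(off=1, len=2) (overlapping!). Copied 'RR' from pos 19. Output: "RKRKRRRRMRRRRMRRMRRRRR"

Answer: RKRKRRRRMRRRRMRRMRRRRR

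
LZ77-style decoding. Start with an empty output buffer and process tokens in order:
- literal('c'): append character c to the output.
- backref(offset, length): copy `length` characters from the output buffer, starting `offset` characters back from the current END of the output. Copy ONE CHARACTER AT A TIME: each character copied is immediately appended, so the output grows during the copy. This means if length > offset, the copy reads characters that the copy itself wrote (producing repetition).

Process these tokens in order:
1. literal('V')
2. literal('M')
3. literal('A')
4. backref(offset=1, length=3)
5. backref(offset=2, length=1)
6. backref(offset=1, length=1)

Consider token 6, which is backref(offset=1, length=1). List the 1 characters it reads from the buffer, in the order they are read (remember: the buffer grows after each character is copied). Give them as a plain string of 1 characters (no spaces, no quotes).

Answer: A

Derivation:
Token 1: literal('V'). Output: "V"
Token 2: literal('M'). Output: "VM"
Token 3: literal('A'). Output: "VMA"
Token 4: backref(off=1, len=3) (overlapping!). Copied 'AAA' from pos 2. Output: "VMAAAA"
Token 5: backref(off=2, len=1). Copied 'A' from pos 4. Output: "VMAAAAA"
Token 6: backref(off=1, len=1). Buffer before: "VMAAAAA" (len 7)
  byte 1: read out[6]='A', append. Buffer now: "VMAAAAAA"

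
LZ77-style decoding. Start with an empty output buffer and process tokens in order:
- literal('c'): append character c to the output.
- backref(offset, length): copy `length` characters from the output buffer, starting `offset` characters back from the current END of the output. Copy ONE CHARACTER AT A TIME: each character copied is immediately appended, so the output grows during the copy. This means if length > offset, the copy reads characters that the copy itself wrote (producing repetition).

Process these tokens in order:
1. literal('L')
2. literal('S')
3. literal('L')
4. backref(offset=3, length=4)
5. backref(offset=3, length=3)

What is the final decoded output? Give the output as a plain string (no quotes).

Token 1: literal('L'). Output: "L"
Token 2: literal('S'). Output: "LS"
Token 3: literal('L'). Output: "LSL"
Token 4: backref(off=3, len=4) (overlapping!). Copied 'LSLL' from pos 0. Output: "LSLLSLL"
Token 5: backref(off=3, len=3). Copied 'SLL' from pos 4. Output: "LSLLSLLSLL"

Answer: LSLLSLLSLL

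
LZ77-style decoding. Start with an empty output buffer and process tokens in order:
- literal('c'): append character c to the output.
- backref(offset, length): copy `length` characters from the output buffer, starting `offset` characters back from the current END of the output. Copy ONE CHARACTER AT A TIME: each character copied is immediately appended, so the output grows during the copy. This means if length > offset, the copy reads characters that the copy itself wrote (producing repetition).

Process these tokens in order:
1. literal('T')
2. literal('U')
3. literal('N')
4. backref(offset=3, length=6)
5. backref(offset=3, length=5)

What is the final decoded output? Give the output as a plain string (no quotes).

Token 1: literal('T'). Output: "T"
Token 2: literal('U'). Output: "TU"
Token 3: literal('N'). Output: "TUN"
Token 4: backref(off=3, len=6) (overlapping!). Copied 'TUNTUN' from pos 0. Output: "TUNTUNTUN"
Token 5: backref(off=3, len=5) (overlapping!). Copied 'TUNTU' from pos 6. Output: "TUNTUNTUNTUNTU"

Answer: TUNTUNTUNTUNTU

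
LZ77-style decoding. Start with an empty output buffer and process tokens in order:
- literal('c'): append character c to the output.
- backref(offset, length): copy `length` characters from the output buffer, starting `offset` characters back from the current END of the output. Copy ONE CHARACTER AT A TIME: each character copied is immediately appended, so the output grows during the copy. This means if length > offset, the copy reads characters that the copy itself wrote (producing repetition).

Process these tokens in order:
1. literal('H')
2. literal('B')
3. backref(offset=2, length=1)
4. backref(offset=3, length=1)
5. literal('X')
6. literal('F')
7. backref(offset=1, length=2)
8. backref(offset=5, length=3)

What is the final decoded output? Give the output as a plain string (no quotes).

Answer: HBHHXFFFHXF

Derivation:
Token 1: literal('H'). Output: "H"
Token 2: literal('B'). Output: "HB"
Token 3: backref(off=2, len=1). Copied 'H' from pos 0. Output: "HBH"
Token 4: backref(off=3, len=1). Copied 'H' from pos 0. Output: "HBHH"
Token 5: literal('X'). Output: "HBHHX"
Token 6: literal('F'). Output: "HBHHXF"
Token 7: backref(off=1, len=2) (overlapping!). Copied 'FF' from pos 5. Output: "HBHHXFFF"
Token 8: backref(off=5, len=3). Copied 'HXF' from pos 3. Output: "HBHHXFFFHXF"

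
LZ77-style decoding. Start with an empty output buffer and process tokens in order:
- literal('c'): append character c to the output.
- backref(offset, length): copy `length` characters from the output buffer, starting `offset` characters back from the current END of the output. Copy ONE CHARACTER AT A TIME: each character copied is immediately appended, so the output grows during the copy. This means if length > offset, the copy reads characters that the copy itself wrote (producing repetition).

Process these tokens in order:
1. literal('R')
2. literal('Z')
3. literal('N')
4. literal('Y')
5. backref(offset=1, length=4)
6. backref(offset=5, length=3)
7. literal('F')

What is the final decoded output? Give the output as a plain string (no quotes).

Token 1: literal('R'). Output: "R"
Token 2: literal('Z'). Output: "RZ"
Token 3: literal('N'). Output: "RZN"
Token 4: literal('Y'). Output: "RZNY"
Token 5: backref(off=1, len=4) (overlapping!). Copied 'YYYY' from pos 3. Output: "RZNYYYYY"
Token 6: backref(off=5, len=3). Copied 'YYY' from pos 3. Output: "RZNYYYYYYYY"
Token 7: literal('F'). Output: "RZNYYYYYYYYF"

Answer: RZNYYYYYYYYF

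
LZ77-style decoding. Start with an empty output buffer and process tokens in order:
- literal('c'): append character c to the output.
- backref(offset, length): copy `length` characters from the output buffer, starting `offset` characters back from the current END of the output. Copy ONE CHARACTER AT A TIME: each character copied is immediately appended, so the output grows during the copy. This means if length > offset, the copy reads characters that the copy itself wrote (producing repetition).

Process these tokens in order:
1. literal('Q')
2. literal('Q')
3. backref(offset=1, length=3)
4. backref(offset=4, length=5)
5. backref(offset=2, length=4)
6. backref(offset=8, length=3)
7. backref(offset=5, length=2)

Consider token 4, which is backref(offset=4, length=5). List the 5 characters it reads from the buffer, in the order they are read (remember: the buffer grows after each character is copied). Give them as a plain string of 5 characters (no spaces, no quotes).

Token 1: literal('Q'). Output: "Q"
Token 2: literal('Q'). Output: "QQ"
Token 3: backref(off=1, len=3) (overlapping!). Copied 'QQQ' from pos 1. Output: "QQQQQ"
Token 4: backref(off=4, len=5). Buffer before: "QQQQQ" (len 5)
  byte 1: read out[1]='Q', append. Buffer now: "QQQQQQ"
  byte 2: read out[2]='Q', append. Buffer now: "QQQQQQQ"
  byte 3: read out[3]='Q', append. Buffer now: "QQQQQQQQ"
  byte 4: read out[4]='Q', append. Buffer now: "QQQQQQQQQ"
  byte 5: read out[5]='Q', append. Buffer now: "QQQQQQQQQQ"

Answer: QQQQQ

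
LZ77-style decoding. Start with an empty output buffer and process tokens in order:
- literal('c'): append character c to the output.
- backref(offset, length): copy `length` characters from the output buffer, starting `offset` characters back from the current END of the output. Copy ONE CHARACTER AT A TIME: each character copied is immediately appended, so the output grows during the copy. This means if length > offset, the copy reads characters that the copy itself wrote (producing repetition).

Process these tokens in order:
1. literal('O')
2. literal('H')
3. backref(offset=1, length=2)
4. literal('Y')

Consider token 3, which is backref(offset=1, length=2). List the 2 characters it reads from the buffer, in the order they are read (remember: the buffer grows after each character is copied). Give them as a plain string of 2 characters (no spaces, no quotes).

Answer: HH

Derivation:
Token 1: literal('O'). Output: "O"
Token 2: literal('H'). Output: "OH"
Token 3: backref(off=1, len=2). Buffer before: "OH" (len 2)
  byte 1: read out[1]='H', append. Buffer now: "OHH"
  byte 2: read out[2]='H', append. Buffer now: "OHHH"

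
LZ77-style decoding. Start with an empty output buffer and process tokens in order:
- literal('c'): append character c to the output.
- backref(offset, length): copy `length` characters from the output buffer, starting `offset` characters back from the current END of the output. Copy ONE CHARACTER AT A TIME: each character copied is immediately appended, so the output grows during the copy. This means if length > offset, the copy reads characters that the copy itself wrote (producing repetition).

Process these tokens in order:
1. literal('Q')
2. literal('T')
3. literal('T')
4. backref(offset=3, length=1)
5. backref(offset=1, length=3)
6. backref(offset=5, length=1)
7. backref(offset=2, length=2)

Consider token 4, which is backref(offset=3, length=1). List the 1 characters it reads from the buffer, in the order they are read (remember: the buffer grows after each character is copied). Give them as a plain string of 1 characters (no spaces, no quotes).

Token 1: literal('Q'). Output: "Q"
Token 2: literal('T'). Output: "QT"
Token 3: literal('T'). Output: "QTT"
Token 4: backref(off=3, len=1). Buffer before: "QTT" (len 3)
  byte 1: read out[0]='Q', append. Buffer now: "QTTQ"

Answer: Q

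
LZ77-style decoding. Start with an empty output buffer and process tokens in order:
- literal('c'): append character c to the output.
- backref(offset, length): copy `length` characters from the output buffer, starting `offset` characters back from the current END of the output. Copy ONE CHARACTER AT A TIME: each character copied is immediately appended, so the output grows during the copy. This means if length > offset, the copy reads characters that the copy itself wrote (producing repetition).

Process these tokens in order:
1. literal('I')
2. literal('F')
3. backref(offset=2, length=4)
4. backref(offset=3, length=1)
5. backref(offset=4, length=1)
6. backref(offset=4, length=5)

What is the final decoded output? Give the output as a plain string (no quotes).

Token 1: literal('I'). Output: "I"
Token 2: literal('F'). Output: "IF"
Token 3: backref(off=2, len=4) (overlapping!). Copied 'IFIF' from pos 0. Output: "IFIFIF"
Token 4: backref(off=3, len=1). Copied 'F' from pos 3. Output: "IFIFIFF"
Token 5: backref(off=4, len=1). Copied 'F' from pos 3. Output: "IFIFIFFF"
Token 6: backref(off=4, len=5) (overlapping!). Copied 'IFFFI' from pos 4. Output: "IFIFIFFFIFFFI"

Answer: IFIFIFFFIFFFI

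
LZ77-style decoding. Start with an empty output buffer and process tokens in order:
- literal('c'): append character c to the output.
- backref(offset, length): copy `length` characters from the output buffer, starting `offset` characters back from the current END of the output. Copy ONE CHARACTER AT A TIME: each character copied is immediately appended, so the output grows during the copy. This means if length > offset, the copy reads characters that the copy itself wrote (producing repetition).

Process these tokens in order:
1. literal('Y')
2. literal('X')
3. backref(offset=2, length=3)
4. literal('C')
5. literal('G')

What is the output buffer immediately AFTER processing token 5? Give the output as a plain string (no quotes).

Token 1: literal('Y'). Output: "Y"
Token 2: literal('X'). Output: "YX"
Token 3: backref(off=2, len=3) (overlapping!). Copied 'YXY' from pos 0. Output: "YXYXY"
Token 4: literal('C'). Output: "YXYXYC"
Token 5: literal('G'). Output: "YXYXYCG"

Answer: YXYXYCG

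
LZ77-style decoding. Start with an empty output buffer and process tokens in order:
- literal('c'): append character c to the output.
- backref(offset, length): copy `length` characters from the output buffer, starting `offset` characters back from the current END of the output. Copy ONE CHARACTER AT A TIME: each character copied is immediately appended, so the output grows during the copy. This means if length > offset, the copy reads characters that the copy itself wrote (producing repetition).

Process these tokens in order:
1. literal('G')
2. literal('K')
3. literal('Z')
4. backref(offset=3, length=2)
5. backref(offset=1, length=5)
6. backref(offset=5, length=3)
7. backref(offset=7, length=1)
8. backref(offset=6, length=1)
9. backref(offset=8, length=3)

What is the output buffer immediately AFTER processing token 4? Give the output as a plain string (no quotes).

Token 1: literal('G'). Output: "G"
Token 2: literal('K'). Output: "GK"
Token 3: literal('Z'). Output: "GKZ"
Token 4: backref(off=3, len=2). Copied 'GK' from pos 0. Output: "GKZGK"

Answer: GKZGK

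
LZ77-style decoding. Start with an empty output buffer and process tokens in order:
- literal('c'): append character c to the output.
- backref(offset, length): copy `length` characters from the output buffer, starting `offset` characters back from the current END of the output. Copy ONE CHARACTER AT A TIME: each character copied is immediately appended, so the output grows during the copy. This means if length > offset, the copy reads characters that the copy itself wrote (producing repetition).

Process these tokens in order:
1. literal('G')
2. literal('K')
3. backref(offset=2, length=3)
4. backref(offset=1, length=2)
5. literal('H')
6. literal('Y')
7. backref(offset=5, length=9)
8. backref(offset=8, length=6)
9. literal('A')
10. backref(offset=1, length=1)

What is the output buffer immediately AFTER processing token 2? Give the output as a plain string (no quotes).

Answer: GK

Derivation:
Token 1: literal('G'). Output: "G"
Token 2: literal('K'). Output: "GK"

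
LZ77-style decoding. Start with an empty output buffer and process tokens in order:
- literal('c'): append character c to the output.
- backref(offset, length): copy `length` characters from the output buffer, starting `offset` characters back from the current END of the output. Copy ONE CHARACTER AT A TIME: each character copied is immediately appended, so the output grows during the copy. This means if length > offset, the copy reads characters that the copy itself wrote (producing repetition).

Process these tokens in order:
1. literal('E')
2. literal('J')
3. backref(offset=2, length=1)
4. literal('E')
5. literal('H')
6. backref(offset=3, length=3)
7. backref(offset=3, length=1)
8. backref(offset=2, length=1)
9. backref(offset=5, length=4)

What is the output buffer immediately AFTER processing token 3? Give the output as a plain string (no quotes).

Answer: EJE

Derivation:
Token 1: literal('E'). Output: "E"
Token 2: literal('J'). Output: "EJ"
Token 3: backref(off=2, len=1). Copied 'E' from pos 0. Output: "EJE"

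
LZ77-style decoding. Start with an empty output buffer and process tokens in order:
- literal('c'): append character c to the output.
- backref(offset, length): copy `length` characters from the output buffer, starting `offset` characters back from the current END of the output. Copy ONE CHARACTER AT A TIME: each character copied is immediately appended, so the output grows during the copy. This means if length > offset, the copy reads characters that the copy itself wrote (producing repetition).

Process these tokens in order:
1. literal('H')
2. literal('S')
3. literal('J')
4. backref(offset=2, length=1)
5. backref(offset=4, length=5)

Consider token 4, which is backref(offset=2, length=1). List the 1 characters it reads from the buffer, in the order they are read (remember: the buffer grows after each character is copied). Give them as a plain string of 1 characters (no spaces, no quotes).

Answer: S

Derivation:
Token 1: literal('H'). Output: "H"
Token 2: literal('S'). Output: "HS"
Token 3: literal('J'). Output: "HSJ"
Token 4: backref(off=2, len=1). Buffer before: "HSJ" (len 3)
  byte 1: read out[1]='S', append. Buffer now: "HSJS"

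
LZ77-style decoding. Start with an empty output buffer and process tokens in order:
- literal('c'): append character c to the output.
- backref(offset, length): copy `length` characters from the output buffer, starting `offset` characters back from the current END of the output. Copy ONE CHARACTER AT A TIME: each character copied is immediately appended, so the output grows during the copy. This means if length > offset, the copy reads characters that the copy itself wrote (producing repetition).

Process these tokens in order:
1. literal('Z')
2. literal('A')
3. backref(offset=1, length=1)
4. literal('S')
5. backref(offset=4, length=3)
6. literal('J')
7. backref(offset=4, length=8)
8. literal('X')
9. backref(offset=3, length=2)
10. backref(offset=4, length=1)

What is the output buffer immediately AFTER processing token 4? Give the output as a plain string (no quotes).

Token 1: literal('Z'). Output: "Z"
Token 2: literal('A'). Output: "ZA"
Token 3: backref(off=1, len=1). Copied 'A' from pos 1. Output: "ZAA"
Token 4: literal('S'). Output: "ZAAS"

Answer: ZAAS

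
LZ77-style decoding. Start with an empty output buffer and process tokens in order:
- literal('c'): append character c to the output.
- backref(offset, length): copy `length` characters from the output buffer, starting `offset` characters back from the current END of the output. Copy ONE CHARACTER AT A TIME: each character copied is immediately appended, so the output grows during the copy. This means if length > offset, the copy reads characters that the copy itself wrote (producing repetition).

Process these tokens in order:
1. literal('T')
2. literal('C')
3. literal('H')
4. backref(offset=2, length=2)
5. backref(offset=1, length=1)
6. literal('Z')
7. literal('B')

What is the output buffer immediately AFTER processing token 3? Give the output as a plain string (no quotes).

Answer: TCH

Derivation:
Token 1: literal('T'). Output: "T"
Token 2: literal('C'). Output: "TC"
Token 3: literal('H'). Output: "TCH"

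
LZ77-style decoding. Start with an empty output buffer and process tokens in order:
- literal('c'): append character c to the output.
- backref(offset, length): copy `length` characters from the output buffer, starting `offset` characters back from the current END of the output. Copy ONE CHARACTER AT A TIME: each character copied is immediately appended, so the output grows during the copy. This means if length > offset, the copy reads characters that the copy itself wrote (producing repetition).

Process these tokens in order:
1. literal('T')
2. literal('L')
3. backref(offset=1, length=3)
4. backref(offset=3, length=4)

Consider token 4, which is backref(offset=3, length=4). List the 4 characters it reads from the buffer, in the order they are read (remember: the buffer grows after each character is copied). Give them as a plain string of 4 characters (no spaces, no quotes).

Token 1: literal('T'). Output: "T"
Token 2: literal('L'). Output: "TL"
Token 3: backref(off=1, len=3) (overlapping!). Copied 'LLL' from pos 1. Output: "TLLLL"
Token 4: backref(off=3, len=4). Buffer before: "TLLLL" (len 5)
  byte 1: read out[2]='L', append. Buffer now: "TLLLLL"
  byte 2: read out[3]='L', append. Buffer now: "TLLLLLL"
  byte 3: read out[4]='L', append. Buffer now: "TLLLLLLL"
  byte 4: read out[5]='L', append. Buffer now: "TLLLLLLLL"

Answer: LLLL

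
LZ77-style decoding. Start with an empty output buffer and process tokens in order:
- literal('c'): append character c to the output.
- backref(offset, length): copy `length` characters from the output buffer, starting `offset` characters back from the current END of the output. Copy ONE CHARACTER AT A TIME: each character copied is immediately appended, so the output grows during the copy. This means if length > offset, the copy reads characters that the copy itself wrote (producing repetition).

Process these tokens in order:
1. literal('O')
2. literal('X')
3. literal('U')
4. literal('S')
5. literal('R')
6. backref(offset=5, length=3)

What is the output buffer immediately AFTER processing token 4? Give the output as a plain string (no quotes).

Token 1: literal('O'). Output: "O"
Token 2: literal('X'). Output: "OX"
Token 3: literal('U'). Output: "OXU"
Token 4: literal('S'). Output: "OXUS"

Answer: OXUS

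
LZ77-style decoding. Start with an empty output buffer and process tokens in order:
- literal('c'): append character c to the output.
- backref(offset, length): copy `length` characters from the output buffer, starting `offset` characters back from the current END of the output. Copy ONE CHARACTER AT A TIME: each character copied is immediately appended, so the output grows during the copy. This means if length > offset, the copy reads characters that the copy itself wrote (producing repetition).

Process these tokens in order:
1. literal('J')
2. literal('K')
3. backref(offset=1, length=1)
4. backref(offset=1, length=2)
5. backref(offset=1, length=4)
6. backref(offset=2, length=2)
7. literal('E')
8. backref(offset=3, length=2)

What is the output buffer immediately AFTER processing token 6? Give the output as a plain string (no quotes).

Token 1: literal('J'). Output: "J"
Token 2: literal('K'). Output: "JK"
Token 3: backref(off=1, len=1). Copied 'K' from pos 1. Output: "JKK"
Token 4: backref(off=1, len=2) (overlapping!). Copied 'KK' from pos 2. Output: "JKKKK"
Token 5: backref(off=1, len=4) (overlapping!). Copied 'KKKK' from pos 4. Output: "JKKKKKKKK"
Token 6: backref(off=2, len=2). Copied 'KK' from pos 7. Output: "JKKKKKKKKKK"

Answer: JKKKKKKKKKK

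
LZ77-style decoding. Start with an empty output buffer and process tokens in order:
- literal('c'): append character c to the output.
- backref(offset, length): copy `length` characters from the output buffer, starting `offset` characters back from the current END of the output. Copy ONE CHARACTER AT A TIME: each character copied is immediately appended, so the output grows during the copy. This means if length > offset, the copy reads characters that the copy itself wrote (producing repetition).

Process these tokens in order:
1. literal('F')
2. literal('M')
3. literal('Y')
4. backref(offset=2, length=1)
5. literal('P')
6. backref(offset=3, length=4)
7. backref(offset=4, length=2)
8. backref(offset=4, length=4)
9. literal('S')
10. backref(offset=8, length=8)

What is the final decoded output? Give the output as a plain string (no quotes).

Token 1: literal('F'). Output: "F"
Token 2: literal('M'). Output: "FM"
Token 3: literal('Y'). Output: "FMY"
Token 4: backref(off=2, len=1). Copied 'M' from pos 1. Output: "FMYM"
Token 5: literal('P'). Output: "FMYMP"
Token 6: backref(off=3, len=4) (overlapping!). Copied 'YMPY' from pos 2. Output: "FMYMPYMPY"
Token 7: backref(off=4, len=2). Copied 'YM' from pos 5. Output: "FMYMPYMPYYM"
Token 8: backref(off=4, len=4). Copied 'PYYM' from pos 7. Output: "FMYMPYMPYYMPYYM"
Token 9: literal('S'). Output: "FMYMPYMPYYMPYYMS"
Token 10: backref(off=8, len=8). Copied 'YYMPYYMS' from pos 8. Output: "FMYMPYMPYYMPYYMSYYMPYYMS"

Answer: FMYMPYMPYYMPYYMSYYMPYYMS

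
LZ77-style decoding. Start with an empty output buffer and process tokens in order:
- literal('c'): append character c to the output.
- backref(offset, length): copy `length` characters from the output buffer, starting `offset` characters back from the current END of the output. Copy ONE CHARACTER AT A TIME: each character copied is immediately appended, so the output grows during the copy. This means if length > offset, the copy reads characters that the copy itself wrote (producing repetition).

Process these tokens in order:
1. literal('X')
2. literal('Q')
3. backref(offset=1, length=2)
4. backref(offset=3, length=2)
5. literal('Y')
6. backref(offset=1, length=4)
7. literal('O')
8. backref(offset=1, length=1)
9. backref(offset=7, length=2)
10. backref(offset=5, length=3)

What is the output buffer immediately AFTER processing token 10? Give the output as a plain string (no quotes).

Answer: XQQQQQYYYYYOOYYYOO

Derivation:
Token 1: literal('X'). Output: "X"
Token 2: literal('Q'). Output: "XQ"
Token 3: backref(off=1, len=2) (overlapping!). Copied 'QQ' from pos 1. Output: "XQQQ"
Token 4: backref(off=3, len=2). Copied 'QQ' from pos 1. Output: "XQQQQQ"
Token 5: literal('Y'). Output: "XQQQQQY"
Token 6: backref(off=1, len=4) (overlapping!). Copied 'YYYY' from pos 6. Output: "XQQQQQYYYYY"
Token 7: literal('O'). Output: "XQQQQQYYYYYO"
Token 8: backref(off=1, len=1). Copied 'O' from pos 11. Output: "XQQQQQYYYYYOO"
Token 9: backref(off=7, len=2). Copied 'YY' from pos 6. Output: "XQQQQQYYYYYOOYY"
Token 10: backref(off=5, len=3). Copied 'YOO' from pos 10. Output: "XQQQQQYYYYYOOYYYOO"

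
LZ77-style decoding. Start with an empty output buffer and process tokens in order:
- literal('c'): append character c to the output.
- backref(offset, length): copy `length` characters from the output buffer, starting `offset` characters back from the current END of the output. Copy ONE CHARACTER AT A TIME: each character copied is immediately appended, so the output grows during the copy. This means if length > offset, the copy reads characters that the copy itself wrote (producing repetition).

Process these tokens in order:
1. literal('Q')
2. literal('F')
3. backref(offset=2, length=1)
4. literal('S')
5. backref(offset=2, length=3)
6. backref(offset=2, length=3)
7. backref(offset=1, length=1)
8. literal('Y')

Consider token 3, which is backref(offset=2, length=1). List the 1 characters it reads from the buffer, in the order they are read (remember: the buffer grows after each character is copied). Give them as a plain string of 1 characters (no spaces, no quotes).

Token 1: literal('Q'). Output: "Q"
Token 2: literal('F'). Output: "QF"
Token 3: backref(off=2, len=1). Buffer before: "QF" (len 2)
  byte 1: read out[0]='Q', append. Buffer now: "QFQ"

Answer: Q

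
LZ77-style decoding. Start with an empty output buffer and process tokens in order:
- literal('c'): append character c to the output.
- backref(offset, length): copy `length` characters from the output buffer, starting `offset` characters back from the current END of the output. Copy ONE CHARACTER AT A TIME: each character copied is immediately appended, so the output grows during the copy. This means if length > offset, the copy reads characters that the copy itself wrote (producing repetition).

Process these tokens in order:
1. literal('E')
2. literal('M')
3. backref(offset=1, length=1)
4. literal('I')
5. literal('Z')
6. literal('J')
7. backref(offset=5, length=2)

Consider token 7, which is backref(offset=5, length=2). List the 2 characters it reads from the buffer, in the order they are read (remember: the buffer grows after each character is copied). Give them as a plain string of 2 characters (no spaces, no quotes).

Answer: MM

Derivation:
Token 1: literal('E'). Output: "E"
Token 2: literal('M'). Output: "EM"
Token 3: backref(off=1, len=1). Copied 'M' from pos 1. Output: "EMM"
Token 4: literal('I'). Output: "EMMI"
Token 5: literal('Z'). Output: "EMMIZ"
Token 6: literal('J'). Output: "EMMIZJ"
Token 7: backref(off=5, len=2). Buffer before: "EMMIZJ" (len 6)
  byte 1: read out[1]='M', append. Buffer now: "EMMIZJM"
  byte 2: read out[2]='M', append. Buffer now: "EMMIZJMM"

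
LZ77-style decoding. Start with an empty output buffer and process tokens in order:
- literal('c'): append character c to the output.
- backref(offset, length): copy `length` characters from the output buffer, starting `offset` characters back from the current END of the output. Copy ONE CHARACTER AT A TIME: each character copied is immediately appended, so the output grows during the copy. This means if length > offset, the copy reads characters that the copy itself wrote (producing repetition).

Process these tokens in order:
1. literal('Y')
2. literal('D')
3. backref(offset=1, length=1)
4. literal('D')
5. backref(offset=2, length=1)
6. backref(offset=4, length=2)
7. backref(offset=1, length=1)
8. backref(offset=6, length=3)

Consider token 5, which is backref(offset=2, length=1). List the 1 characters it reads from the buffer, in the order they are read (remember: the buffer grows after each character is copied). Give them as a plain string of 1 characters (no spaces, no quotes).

Token 1: literal('Y'). Output: "Y"
Token 2: literal('D'). Output: "YD"
Token 3: backref(off=1, len=1). Copied 'D' from pos 1. Output: "YDD"
Token 4: literal('D'). Output: "YDDD"
Token 5: backref(off=2, len=1). Buffer before: "YDDD" (len 4)
  byte 1: read out[2]='D', append. Buffer now: "YDDDD"

Answer: D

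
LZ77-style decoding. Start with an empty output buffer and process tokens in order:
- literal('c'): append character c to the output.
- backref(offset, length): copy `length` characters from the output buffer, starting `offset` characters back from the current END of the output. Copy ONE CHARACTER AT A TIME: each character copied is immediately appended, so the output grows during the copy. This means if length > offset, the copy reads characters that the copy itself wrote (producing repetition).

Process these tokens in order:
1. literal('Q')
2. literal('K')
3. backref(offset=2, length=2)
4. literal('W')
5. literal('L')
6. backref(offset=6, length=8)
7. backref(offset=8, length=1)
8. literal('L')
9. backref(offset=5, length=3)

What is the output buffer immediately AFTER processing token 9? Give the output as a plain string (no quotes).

Answer: QKQKWLQKQKWLQKQLLQK

Derivation:
Token 1: literal('Q'). Output: "Q"
Token 2: literal('K'). Output: "QK"
Token 3: backref(off=2, len=2). Copied 'QK' from pos 0. Output: "QKQK"
Token 4: literal('W'). Output: "QKQKW"
Token 5: literal('L'). Output: "QKQKWL"
Token 6: backref(off=6, len=8) (overlapping!). Copied 'QKQKWLQK' from pos 0. Output: "QKQKWLQKQKWLQK"
Token 7: backref(off=8, len=1). Copied 'Q' from pos 6. Output: "QKQKWLQKQKWLQKQ"
Token 8: literal('L'). Output: "QKQKWLQKQKWLQKQL"
Token 9: backref(off=5, len=3). Copied 'LQK' from pos 11. Output: "QKQKWLQKQKWLQKQLLQK"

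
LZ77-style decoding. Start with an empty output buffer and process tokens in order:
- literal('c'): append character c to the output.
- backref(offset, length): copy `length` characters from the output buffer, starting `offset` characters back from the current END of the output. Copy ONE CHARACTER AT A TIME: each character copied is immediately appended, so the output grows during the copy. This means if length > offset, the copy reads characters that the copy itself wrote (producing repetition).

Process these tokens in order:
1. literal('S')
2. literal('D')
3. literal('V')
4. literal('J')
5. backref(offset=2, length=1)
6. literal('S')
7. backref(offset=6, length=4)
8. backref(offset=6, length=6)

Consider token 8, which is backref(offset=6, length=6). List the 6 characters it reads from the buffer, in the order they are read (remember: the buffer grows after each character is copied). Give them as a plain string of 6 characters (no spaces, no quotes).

Token 1: literal('S'). Output: "S"
Token 2: literal('D'). Output: "SD"
Token 3: literal('V'). Output: "SDV"
Token 4: literal('J'). Output: "SDVJ"
Token 5: backref(off=2, len=1). Copied 'V' from pos 2. Output: "SDVJV"
Token 6: literal('S'). Output: "SDVJVS"
Token 7: backref(off=6, len=4). Copied 'SDVJ' from pos 0. Output: "SDVJVSSDVJ"
Token 8: backref(off=6, len=6). Buffer before: "SDVJVSSDVJ" (len 10)
  byte 1: read out[4]='V', append. Buffer now: "SDVJVSSDVJV"
  byte 2: read out[5]='S', append. Buffer now: "SDVJVSSDVJVS"
  byte 3: read out[6]='S', append. Buffer now: "SDVJVSSDVJVSS"
  byte 4: read out[7]='D', append. Buffer now: "SDVJVSSDVJVSSD"
  byte 5: read out[8]='V', append. Buffer now: "SDVJVSSDVJVSSDV"
  byte 6: read out[9]='J', append. Buffer now: "SDVJVSSDVJVSSDVJ"

Answer: VSSDVJ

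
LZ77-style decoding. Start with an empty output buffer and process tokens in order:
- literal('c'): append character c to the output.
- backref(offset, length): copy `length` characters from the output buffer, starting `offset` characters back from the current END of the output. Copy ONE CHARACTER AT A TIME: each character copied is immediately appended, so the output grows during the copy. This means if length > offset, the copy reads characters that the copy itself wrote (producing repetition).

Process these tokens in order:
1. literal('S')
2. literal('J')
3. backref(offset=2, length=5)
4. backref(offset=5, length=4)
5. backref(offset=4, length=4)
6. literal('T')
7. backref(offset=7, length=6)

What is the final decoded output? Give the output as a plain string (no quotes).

Token 1: literal('S'). Output: "S"
Token 2: literal('J'). Output: "SJ"
Token 3: backref(off=2, len=5) (overlapping!). Copied 'SJSJS' from pos 0. Output: "SJSJSJS"
Token 4: backref(off=5, len=4). Copied 'SJSJ' from pos 2. Output: "SJSJSJSSJSJ"
Token 5: backref(off=4, len=4). Copied 'SJSJ' from pos 7. Output: "SJSJSJSSJSJSJSJ"
Token 6: literal('T'). Output: "SJSJSJSSJSJSJSJT"
Token 7: backref(off=7, len=6). Copied 'SJSJSJ' from pos 9. Output: "SJSJSJSSJSJSJSJTSJSJSJ"

Answer: SJSJSJSSJSJSJSJTSJSJSJ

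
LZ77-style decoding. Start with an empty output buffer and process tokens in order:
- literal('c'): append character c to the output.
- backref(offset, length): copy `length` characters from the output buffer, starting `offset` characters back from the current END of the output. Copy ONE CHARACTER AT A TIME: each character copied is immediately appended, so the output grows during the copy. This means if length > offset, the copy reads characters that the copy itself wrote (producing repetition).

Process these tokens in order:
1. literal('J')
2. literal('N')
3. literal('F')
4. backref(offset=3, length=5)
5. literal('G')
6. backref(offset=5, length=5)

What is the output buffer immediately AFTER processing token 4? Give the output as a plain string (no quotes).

Token 1: literal('J'). Output: "J"
Token 2: literal('N'). Output: "JN"
Token 3: literal('F'). Output: "JNF"
Token 4: backref(off=3, len=5) (overlapping!). Copied 'JNFJN' from pos 0. Output: "JNFJNFJN"

Answer: JNFJNFJN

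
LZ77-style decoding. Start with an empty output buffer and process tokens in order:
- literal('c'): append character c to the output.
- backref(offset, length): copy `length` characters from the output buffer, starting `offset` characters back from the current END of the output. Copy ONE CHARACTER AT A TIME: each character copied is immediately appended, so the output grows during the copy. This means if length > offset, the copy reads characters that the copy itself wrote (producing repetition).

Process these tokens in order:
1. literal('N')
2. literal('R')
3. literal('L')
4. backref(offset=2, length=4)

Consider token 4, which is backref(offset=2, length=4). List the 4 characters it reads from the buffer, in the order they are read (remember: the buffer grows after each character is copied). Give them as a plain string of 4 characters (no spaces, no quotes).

Answer: RLRL

Derivation:
Token 1: literal('N'). Output: "N"
Token 2: literal('R'). Output: "NR"
Token 3: literal('L'). Output: "NRL"
Token 4: backref(off=2, len=4). Buffer before: "NRL" (len 3)
  byte 1: read out[1]='R', append. Buffer now: "NRLR"
  byte 2: read out[2]='L', append. Buffer now: "NRLRL"
  byte 3: read out[3]='R', append. Buffer now: "NRLRLR"
  byte 4: read out[4]='L', append. Buffer now: "NRLRLRL"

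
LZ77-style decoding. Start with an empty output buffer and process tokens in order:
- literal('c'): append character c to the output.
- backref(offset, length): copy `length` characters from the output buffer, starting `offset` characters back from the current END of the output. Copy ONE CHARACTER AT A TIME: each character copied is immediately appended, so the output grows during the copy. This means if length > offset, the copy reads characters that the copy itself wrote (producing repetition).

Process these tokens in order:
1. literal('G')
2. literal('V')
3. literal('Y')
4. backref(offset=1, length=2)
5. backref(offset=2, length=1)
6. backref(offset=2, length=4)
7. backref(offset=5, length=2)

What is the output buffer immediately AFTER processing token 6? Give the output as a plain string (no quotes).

Answer: GVYYYYYYYY

Derivation:
Token 1: literal('G'). Output: "G"
Token 2: literal('V'). Output: "GV"
Token 3: literal('Y'). Output: "GVY"
Token 4: backref(off=1, len=2) (overlapping!). Copied 'YY' from pos 2. Output: "GVYYY"
Token 5: backref(off=2, len=1). Copied 'Y' from pos 3. Output: "GVYYYY"
Token 6: backref(off=2, len=4) (overlapping!). Copied 'YYYY' from pos 4. Output: "GVYYYYYYYY"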